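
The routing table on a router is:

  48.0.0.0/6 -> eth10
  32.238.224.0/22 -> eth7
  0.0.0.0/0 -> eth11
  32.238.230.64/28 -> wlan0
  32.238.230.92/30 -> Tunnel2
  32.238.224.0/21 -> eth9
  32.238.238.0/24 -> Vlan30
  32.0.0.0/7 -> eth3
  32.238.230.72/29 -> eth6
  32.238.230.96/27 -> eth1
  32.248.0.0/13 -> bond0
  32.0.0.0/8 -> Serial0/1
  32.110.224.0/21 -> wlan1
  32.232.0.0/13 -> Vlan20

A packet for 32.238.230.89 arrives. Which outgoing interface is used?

eth9

Routes whose prefix contains 32.238.230.89:
  0.0.0.0/0 (default, matches everything) -> eth11
  32.0.0.0/7 (32.0.0.0 - 33.255.255.255) -> eth3
  32.0.0.0/8 (32.0.0.0 - 32.255.255.255) -> Serial0/1
  32.232.0.0/13 (32.232.0.0 - 32.239.255.255) -> Vlan20
  32.238.224.0/21 (32.238.224.0 - 32.238.231.255) -> eth9
More-specific entries that do NOT match:
  32.238.230.92/30 (32.238.230.92 - 32.238.230.95) does not contain 32.238.230.89
  32.238.230.72/29 (32.238.230.72 - 32.238.230.79) does not contain 32.238.230.89
  32.238.230.64/28 (32.238.230.64 - 32.238.230.79) does not contain 32.238.230.89
  32.238.230.96/27 (32.238.230.96 - 32.238.230.127) does not contain 32.238.230.89
  32.238.238.0/24 (32.238.238.0 - 32.238.238.255) does not contain 32.238.230.89
  32.238.224.0/22 (32.238.224.0 - 32.238.227.255) does not contain 32.238.230.89
Longest matching prefix is /21 -> interface eth9.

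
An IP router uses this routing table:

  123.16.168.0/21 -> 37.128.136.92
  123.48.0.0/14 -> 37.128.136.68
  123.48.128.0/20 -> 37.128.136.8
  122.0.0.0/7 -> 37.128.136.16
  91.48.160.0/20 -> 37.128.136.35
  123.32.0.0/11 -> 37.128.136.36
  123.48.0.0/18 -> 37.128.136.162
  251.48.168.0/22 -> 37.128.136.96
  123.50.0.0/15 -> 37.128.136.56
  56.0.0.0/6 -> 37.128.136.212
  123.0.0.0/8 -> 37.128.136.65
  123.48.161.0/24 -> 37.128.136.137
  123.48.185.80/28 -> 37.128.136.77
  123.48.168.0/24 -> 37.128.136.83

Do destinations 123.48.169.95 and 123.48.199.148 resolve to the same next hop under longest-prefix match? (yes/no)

123.48.169.95: longest match 123.48.0.0/14 -> 37.128.136.68
123.48.199.148: longest match 123.48.0.0/14 -> 37.128.136.68

yes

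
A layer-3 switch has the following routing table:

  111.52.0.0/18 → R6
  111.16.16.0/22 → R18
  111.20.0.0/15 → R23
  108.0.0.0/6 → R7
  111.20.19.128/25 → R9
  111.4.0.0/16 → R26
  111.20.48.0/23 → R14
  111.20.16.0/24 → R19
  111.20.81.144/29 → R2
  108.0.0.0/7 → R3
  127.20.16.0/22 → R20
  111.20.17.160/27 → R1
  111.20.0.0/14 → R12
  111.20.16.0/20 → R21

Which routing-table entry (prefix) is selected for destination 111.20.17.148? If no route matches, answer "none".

Entries matching 111.20.17.148:
  108.0.0.0/6 (108.0.0.0 - 111.255.255.255)
  111.20.0.0/14 (111.20.0.0 - 111.23.255.255)
  111.20.0.0/15 (111.20.0.0 - 111.21.255.255)
  111.20.16.0/20 (111.20.16.0 - 111.20.31.255)
Most specific is 111.20.16.0/20.

111.20.16.0/20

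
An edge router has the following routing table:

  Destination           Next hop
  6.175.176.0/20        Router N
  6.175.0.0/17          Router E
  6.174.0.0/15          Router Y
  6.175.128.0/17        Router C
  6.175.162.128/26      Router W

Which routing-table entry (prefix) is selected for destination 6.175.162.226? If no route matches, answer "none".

6.175.128.0/17

Entries matching 6.175.162.226:
  6.174.0.0/15 (6.174.0.0 - 6.175.255.255)
  6.175.128.0/17 (6.175.128.0 - 6.175.255.255)
Most specific is 6.175.128.0/17.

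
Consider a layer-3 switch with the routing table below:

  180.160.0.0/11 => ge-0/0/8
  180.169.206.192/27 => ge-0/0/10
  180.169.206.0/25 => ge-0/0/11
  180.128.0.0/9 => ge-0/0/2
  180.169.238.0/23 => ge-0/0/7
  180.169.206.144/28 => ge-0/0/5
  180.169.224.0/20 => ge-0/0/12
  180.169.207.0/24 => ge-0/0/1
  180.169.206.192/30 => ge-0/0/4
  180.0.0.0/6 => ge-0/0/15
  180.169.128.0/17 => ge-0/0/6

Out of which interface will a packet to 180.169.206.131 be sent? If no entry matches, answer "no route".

Routes whose prefix contains 180.169.206.131:
  180.0.0.0/6 (180.0.0.0 - 183.255.255.255) -> ge-0/0/15
  180.128.0.0/9 (180.128.0.0 - 180.255.255.255) -> ge-0/0/2
  180.160.0.0/11 (180.160.0.0 - 180.191.255.255) -> ge-0/0/8
  180.169.128.0/17 (180.169.128.0 - 180.169.255.255) -> ge-0/0/6
More-specific entries that do NOT match:
  180.169.206.192/30 (180.169.206.192 - 180.169.206.195) does not contain 180.169.206.131
  180.169.206.144/28 (180.169.206.144 - 180.169.206.159) does not contain 180.169.206.131
  180.169.206.192/27 (180.169.206.192 - 180.169.206.223) does not contain 180.169.206.131
  180.169.206.0/25 (180.169.206.0 - 180.169.206.127) does not contain 180.169.206.131
  180.169.207.0/24 (180.169.207.0 - 180.169.207.255) does not contain 180.169.206.131
  180.169.238.0/23 (180.169.238.0 - 180.169.239.255) does not contain 180.169.206.131
  180.169.224.0/20 (180.169.224.0 - 180.169.239.255) does not contain 180.169.206.131
Longest matching prefix is /17 -> interface ge-0/0/6.

ge-0/0/6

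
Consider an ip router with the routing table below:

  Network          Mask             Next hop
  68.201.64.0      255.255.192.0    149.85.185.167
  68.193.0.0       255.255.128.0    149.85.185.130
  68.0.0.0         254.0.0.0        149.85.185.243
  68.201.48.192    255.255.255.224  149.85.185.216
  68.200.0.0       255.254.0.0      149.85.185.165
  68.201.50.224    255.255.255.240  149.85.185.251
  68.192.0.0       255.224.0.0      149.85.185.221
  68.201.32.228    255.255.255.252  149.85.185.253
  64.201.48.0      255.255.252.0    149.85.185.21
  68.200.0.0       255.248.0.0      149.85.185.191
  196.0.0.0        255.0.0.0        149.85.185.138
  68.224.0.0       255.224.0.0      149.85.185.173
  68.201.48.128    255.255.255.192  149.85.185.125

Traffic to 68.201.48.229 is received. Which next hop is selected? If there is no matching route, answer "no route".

149.85.185.165

Routes whose prefix contains 68.201.48.229:
  68.0.0.0/7 (68.0.0.0 - 69.255.255.255) -> 149.85.185.243
  68.192.0.0/11 (68.192.0.0 - 68.223.255.255) -> 149.85.185.221
  68.200.0.0/13 (68.200.0.0 - 68.207.255.255) -> 149.85.185.191
  68.200.0.0/15 (68.200.0.0 - 68.201.255.255) -> 149.85.185.165
More-specific entries that do NOT match:
  68.201.32.228/30 (68.201.32.228 - 68.201.32.231) does not contain 68.201.48.229
  68.201.50.224/28 (68.201.50.224 - 68.201.50.239) does not contain 68.201.48.229
  68.201.48.192/27 (68.201.48.192 - 68.201.48.223) does not contain 68.201.48.229
  68.201.48.128/26 (68.201.48.128 - 68.201.48.191) does not contain 68.201.48.229
  64.201.48.0/22 (64.201.48.0 - 64.201.51.255) does not contain 68.201.48.229
  68.201.64.0/18 (68.201.64.0 - 68.201.127.255) does not contain 68.201.48.229
  68.193.0.0/17 (68.193.0.0 - 68.193.127.255) does not contain 68.201.48.229
Longest matching prefix is /15 -> next hop 149.85.185.165.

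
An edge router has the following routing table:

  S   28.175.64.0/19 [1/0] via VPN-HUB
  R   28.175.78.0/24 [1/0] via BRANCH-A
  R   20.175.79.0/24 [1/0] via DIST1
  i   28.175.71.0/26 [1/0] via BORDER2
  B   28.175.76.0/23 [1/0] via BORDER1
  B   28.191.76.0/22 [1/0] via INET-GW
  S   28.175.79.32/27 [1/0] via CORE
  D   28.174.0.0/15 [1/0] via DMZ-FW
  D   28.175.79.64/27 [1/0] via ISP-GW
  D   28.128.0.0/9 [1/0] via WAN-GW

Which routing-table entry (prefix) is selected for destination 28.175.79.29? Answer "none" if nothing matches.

Entries matching 28.175.79.29:
  28.128.0.0/9 (28.128.0.0 - 28.255.255.255)
  28.174.0.0/15 (28.174.0.0 - 28.175.255.255)
  28.175.64.0/19 (28.175.64.0 - 28.175.95.255)
Most specific is 28.175.64.0/19.

28.175.64.0/19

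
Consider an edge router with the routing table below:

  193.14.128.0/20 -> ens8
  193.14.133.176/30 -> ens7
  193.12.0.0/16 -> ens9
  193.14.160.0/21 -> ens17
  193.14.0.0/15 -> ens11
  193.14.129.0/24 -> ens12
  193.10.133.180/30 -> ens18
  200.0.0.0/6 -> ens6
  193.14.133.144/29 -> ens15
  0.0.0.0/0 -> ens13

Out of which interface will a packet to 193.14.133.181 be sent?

Routes whose prefix contains 193.14.133.181:
  0.0.0.0/0 (default, matches everything) -> ens13
  193.14.0.0/15 (193.14.0.0 - 193.15.255.255) -> ens11
  193.14.128.0/20 (193.14.128.0 - 193.14.143.255) -> ens8
More-specific entries that do NOT match:
  193.14.133.176/30 (193.14.133.176 - 193.14.133.179) does not contain 193.14.133.181
  193.10.133.180/30 (193.10.133.180 - 193.10.133.183) does not contain 193.14.133.181
  193.14.133.144/29 (193.14.133.144 - 193.14.133.151) does not contain 193.14.133.181
  193.14.129.0/24 (193.14.129.0 - 193.14.129.255) does not contain 193.14.133.181
  193.14.160.0/21 (193.14.160.0 - 193.14.167.255) does not contain 193.14.133.181
Longest matching prefix is /20 -> interface ens8.

ens8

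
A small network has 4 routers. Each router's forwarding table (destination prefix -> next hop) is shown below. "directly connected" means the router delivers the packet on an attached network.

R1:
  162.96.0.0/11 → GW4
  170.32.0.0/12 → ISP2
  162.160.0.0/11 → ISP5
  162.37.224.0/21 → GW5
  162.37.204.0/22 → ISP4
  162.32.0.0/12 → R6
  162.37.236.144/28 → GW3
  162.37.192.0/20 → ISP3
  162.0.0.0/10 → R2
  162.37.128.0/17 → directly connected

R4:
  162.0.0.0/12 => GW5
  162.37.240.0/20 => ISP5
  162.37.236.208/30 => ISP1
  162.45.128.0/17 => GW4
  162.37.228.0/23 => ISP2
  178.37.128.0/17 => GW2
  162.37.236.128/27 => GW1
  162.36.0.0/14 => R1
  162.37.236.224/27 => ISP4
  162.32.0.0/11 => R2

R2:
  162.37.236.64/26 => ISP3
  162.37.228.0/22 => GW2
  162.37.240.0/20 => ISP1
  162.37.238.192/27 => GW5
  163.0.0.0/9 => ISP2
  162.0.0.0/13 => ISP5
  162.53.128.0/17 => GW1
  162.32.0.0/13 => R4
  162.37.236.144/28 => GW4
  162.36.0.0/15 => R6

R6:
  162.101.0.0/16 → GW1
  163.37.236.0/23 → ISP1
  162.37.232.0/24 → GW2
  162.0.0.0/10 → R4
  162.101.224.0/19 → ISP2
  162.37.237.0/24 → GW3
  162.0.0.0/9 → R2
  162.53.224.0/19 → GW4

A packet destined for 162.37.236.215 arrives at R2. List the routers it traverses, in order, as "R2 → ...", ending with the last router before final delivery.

R2 → R6 → R4 → R1

At R2: longest match for 162.37.236.215 is 162.36.0.0/15 -> R6
At R6: longest match for 162.37.236.215 is 162.0.0.0/10 -> R4
At R4: longest match for 162.37.236.215 is 162.36.0.0/14 -> R1
At R1: longest match for 162.37.236.215 is 162.37.128.0/17 -> directly connected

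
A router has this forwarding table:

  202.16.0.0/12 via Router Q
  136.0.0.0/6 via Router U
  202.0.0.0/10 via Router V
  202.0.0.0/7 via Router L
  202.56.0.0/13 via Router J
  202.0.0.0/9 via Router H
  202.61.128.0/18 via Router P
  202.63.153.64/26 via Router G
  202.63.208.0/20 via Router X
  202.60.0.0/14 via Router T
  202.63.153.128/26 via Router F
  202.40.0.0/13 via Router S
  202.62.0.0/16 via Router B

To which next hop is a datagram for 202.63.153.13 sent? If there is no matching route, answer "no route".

Routes whose prefix contains 202.63.153.13:
  202.0.0.0/7 (202.0.0.0 - 203.255.255.255) -> Router L
  202.0.0.0/9 (202.0.0.0 - 202.127.255.255) -> Router H
  202.0.0.0/10 (202.0.0.0 - 202.63.255.255) -> Router V
  202.56.0.0/13 (202.56.0.0 - 202.63.255.255) -> Router J
  202.60.0.0/14 (202.60.0.0 - 202.63.255.255) -> Router T
More-specific entries that do NOT match:
  202.63.153.64/26 (202.63.153.64 - 202.63.153.127) does not contain 202.63.153.13
  202.63.153.128/26 (202.63.153.128 - 202.63.153.191) does not contain 202.63.153.13
  202.63.208.0/20 (202.63.208.0 - 202.63.223.255) does not contain 202.63.153.13
  202.61.128.0/18 (202.61.128.0 - 202.61.191.255) does not contain 202.63.153.13
  202.62.0.0/16 (202.62.0.0 - 202.62.255.255) does not contain 202.63.153.13
Longest matching prefix is /14 -> next hop Router T.

Router T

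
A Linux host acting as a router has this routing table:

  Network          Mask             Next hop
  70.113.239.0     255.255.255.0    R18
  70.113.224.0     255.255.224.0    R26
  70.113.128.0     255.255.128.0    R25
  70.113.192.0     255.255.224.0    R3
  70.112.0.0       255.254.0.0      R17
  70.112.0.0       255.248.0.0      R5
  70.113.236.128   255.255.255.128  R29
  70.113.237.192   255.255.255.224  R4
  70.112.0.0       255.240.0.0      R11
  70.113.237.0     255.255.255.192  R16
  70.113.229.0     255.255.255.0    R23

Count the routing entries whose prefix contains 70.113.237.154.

Prefixes containing 70.113.237.154:
  70.112.0.0/12 (70.112.0.0 - 70.127.255.255)
  70.112.0.0/13 (70.112.0.0 - 70.119.255.255)
  70.112.0.0/15 (70.112.0.0 - 70.113.255.255)
  70.113.128.0/17 (70.113.128.0 - 70.113.255.255)
  70.113.224.0/19 (70.113.224.0 - 70.113.255.255)
Total matching entries: 5.

5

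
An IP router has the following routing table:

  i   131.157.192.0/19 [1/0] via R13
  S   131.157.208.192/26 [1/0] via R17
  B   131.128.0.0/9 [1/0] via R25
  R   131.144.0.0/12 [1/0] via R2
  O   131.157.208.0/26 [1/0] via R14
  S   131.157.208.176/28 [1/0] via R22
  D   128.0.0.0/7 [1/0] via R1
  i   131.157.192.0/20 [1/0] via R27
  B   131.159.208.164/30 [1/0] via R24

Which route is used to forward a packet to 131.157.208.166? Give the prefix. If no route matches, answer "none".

131.157.192.0/19

Entries matching 131.157.208.166:
  131.128.0.0/9 (131.128.0.0 - 131.255.255.255)
  131.144.0.0/12 (131.144.0.0 - 131.159.255.255)
  131.157.192.0/19 (131.157.192.0 - 131.157.223.255)
Most specific is 131.157.192.0/19.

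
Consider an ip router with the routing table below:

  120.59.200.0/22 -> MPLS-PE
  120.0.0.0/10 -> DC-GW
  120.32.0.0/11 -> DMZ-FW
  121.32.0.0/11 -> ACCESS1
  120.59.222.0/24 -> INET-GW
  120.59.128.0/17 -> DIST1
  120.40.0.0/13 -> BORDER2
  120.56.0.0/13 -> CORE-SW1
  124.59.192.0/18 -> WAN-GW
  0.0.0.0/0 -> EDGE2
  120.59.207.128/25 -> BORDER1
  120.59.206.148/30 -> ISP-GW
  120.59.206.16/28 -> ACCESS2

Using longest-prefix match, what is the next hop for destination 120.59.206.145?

DIST1

Routes whose prefix contains 120.59.206.145:
  0.0.0.0/0 (default, matches everything) -> EDGE2
  120.0.0.0/10 (120.0.0.0 - 120.63.255.255) -> DC-GW
  120.32.0.0/11 (120.32.0.0 - 120.63.255.255) -> DMZ-FW
  120.56.0.0/13 (120.56.0.0 - 120.63.255.255) -> CORE-SW1
  120.59.128.0/17 (120.59.128.0 - 120.59.255.255) -> DIST1
More-specific entries that do NOT match:
  120.59.206.148/30 (120.59.206.148 - 120.59.206.151) does not contain 120.59.206.145
  120.59.206.16/28 (120.59.206.16 - 120.59.206.31) does not contain 120.59.206.145
  120.59.207.128/25 (120.59.207.128 - 120.59.207.255) does not contain 120.59.206.145
  120.59.222.0/24 (120.59.222.0 - 120.59.222.255) does not contain 120.59.206.145
  120.59.200.0/22 (120.59.200.0 - 120.59.203.255) does not contain 120.59.206.145
  124.59.192.0/18 (124.59.192.0 - 124.59.255.255) does not contain 120.59.206.145
Longest matching prefix is /17 -> next hop DIST1.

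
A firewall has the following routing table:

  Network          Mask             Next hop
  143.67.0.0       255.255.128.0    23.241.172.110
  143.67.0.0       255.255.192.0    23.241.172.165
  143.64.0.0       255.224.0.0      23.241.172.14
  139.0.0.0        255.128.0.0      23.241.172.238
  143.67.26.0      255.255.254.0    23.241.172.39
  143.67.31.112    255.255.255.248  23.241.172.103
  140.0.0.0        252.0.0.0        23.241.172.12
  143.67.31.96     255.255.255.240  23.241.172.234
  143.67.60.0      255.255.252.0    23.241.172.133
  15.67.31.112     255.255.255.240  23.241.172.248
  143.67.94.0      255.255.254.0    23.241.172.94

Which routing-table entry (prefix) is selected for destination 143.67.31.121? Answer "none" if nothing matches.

143.67.0.0/18

Entries matching 143.67.31.121:
  140.0.0.0/6 (140.0.0.0 - 143.255.255.255)
  143.64.0.0/11 (143.64.0.0 - 143.95.255.255)
  143.67.0.0/17 (143.67.0.0 - 143.67.127.255)
  143.67.0.0/18 (143.67.0.0 - 143.67.63.255)
Most specific is 143.67.0.0/18.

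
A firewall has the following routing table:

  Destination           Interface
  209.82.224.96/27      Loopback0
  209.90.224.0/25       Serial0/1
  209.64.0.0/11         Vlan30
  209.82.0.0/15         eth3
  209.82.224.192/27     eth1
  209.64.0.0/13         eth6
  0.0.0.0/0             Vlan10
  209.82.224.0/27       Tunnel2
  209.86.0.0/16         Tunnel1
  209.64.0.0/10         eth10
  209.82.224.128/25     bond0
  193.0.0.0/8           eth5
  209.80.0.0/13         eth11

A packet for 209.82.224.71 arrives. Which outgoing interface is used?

eth3

Routes whose prefix contains 209.82.224.71:
  0.0.0.0/0 (default, matches everything) -> Vlan10
  209.64.0.0/10 (209.64.0.0 - 209.127.255.255) -> eth10
  209.64.0.0/11 (209.64.0.0 - 209.95.255.255) -> Vlan30
  209.80.0.0/13 (209.80.0.0 - 209.87.255.255) -> eth11
  209.82.0.0/15 (209.82.0.0 - 209.83.255.255) -> eth3
More-specific entries that do NOT match:
  209.82.224.96/27 (209.82.224.96 - 209.82.224.127) does not contain 209.82.224.71
  209.82.224.192/27 (209.82.224.192 - 209.82.224.223) does not contain 209.82.224.71
  209.82.224.0/27 (209.82.224.0 - 209.82.224.31) does not contain 209.82.224.71
  209.90.224.0/25 (209.90.224.0 - 209.90.224.127) does not contain 209.82.224.71
  209.82.224.128/25 (209.82.224.128 - 209.82.224.255) does not contain 209.82.224.71
  209.86.0.0/16 (209.86.0.0 - 209.86.255.255) does not contain 209.82.224.71
Longest matching prefix is /15 -> interface eth3.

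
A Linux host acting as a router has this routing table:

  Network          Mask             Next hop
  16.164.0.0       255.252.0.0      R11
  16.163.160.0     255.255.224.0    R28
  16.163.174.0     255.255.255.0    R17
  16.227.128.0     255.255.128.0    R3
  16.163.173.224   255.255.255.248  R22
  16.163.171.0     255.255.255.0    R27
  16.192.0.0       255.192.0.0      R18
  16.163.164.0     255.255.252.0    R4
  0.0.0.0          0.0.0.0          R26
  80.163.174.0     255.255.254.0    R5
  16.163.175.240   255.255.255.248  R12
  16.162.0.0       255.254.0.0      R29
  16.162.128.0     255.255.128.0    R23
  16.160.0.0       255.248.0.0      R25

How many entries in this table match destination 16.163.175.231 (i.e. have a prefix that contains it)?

Prefixes containing 16.163.175.231:
  0.0.0.0/0 (default, matches everything)
  16.160.0.0/13 (16.160.0.0 - 16.167.255.255)
  16.162.0.0/15 (16.162.0.0 - 16.163.255.255)
  16.163.160.0/19 (16.163.160.0 - 16.163.191.255)
Total matching entries: 4.

4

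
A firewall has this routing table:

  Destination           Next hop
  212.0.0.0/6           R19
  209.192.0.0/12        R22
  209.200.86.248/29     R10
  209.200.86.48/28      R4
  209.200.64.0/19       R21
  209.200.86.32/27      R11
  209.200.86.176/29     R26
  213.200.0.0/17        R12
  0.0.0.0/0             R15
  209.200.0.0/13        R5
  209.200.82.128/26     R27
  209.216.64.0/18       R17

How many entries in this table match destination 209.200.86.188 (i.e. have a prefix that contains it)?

Prefixes containing 209.200.86.188:
  0.0.0.0/0 (default, matches everything)
  209.192.0.0/12 (209.192.0.0 - 209.207.255.255)
  209.200.0.0/13 (209.200.0.0 - 209.207.255.255)
  209.200.64.0/19 (209.200.64.0 - 209.200.95.255)
Total matching entries: 4.

4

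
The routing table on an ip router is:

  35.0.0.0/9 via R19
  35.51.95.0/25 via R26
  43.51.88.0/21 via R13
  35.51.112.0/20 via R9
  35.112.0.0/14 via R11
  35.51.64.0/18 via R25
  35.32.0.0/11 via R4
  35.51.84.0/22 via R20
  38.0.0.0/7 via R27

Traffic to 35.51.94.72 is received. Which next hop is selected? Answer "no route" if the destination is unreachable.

Routes whose prefix contains 35.51.94.72:
  35.0.0.0/9 (35.0.0.0 - 35.127.255.255) -> R19
  35.32.0.0/11 (35.32.0.0 - 35.63.255.255) -> R4
  35.51.64.0/18 (35.51.64.0 - 35.51.127.255) -> R25
More-specific entries that do NOT match:
  35.51.95.0/25 (35.51.95.0 - 35.51.95.127) does not contain 35.51.94.72
  35.51.84.0/22 (35.51.84.0 - 35.51.87.255) does not contain 35.51.94.72
  43.51.88.0/21 (43.51.88.0 - 43.51.95.255) does not contain 35.51.94.72
  35.51.112.0/20 (35.51.112.0 - 35.51.127.255) does not contain 35.51.94.72
Longest matching prefix is /18 -> next hop R25.

R25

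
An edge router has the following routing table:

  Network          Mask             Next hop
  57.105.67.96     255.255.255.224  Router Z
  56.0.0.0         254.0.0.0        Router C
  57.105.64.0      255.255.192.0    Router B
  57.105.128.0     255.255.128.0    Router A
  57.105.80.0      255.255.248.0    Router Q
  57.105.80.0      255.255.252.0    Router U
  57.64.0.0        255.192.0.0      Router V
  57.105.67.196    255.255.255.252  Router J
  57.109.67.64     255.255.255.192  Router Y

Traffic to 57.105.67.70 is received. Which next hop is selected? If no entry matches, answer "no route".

Routes whose prefix contains 57.105.67.70:
  56.0.0.0/7 (56.0.0.0 - 57.255.255.255) -> Router C
  57.64.0.0/10 (57.64.0.0 - 57.127.255.255) -> Router V
  57.105.64.0/18 (57.105.64.0 - 57.105.127.255) -> Router B
More-specific entries that do NOT match:
  57.105.67.196/30 (57.105.67.196 - 57.105.67.199) does not contain 57.105.67.70
  57.105.67.96/27 (57.105.67.96 - 57.105.67.127) does not contain 57.105.67.70
  57.109.67.64/26 (57.109.67.64 - 57.109.67.127) does not contain 57.105.67.70
  57.105.80.0/22 (57.105.80.0 - 57.105.83.255) does not contain 57.105.67.70
  57.105.80.0/21 (57.105.80.0 - 57.105.87.255) does not contain 57.105.67.70
Longest matching prefix is /18 -> next hop Router B.

Router B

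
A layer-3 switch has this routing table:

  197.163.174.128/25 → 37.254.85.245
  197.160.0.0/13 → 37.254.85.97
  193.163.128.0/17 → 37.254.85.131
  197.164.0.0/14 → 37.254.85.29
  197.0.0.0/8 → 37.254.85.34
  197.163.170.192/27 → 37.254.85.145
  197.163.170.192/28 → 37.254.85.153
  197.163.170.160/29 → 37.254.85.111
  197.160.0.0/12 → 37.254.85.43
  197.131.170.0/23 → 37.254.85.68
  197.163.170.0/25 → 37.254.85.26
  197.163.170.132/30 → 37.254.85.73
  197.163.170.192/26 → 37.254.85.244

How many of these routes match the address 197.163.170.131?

Prefixes containing 197.163.170.131:
  197.0.0.0/8 (197.0.0.0 - 197.255.255.255)
  197.160.0.0/12 (197.160.0.0 - 197.175.255.255)
  197.160.0.0/13 (197.160.0.0 - 197.167.255.255)
Total matching entries: 3.

3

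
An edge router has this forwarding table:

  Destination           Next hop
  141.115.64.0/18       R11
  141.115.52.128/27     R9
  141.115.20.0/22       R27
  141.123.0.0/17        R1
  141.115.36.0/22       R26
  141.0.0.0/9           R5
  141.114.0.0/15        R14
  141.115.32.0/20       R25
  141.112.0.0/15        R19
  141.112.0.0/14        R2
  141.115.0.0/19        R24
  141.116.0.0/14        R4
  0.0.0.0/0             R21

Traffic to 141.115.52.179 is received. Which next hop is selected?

R14

Routes whose prefix contains 141.115.52.179:
  0.0.0.0/0 (default, matches everything) -> R21
  141.0.0.0/9 (141.0.0.0 - 141.127.255.255) -> R5
  141.112.0.0/14 (141.112.0.0 - 141.115.255.255) -> R2
  141.114.0.0/15 (141.114.0.0 - 141.115.255.255) -> R14
More-specific entries that do NOT match:
  141.115.52.128/27 (141.115.52.128 - 141.115.52.159) does not contain 141.115.52.179
  141.115.20.0/22 (141.115.20.0 - 141.115.23.255) does not contain 141.115.52.179
  141.115.36.0/22 (141.115.36.0 - 141.115.39.255) does not contain 141.115.52.179
  141.115.32.0/20 (141.115.32.0 - 141.115.47.255) does not contain 141.115.52.179
  141.115.0.0/19 (141.115.0.0 - 141.115.31.255) does not contain 141.115.52.179
  141.115.64.0/18 (141.115.64.0 - 141.115.127.255) does not contain 141.115.52.179
  141.123.0.0/17 (141.123.0.0 - 141.123.127.255) does not contain 141.115.52.179
Longest matching prefix is /15 -> next hop R14.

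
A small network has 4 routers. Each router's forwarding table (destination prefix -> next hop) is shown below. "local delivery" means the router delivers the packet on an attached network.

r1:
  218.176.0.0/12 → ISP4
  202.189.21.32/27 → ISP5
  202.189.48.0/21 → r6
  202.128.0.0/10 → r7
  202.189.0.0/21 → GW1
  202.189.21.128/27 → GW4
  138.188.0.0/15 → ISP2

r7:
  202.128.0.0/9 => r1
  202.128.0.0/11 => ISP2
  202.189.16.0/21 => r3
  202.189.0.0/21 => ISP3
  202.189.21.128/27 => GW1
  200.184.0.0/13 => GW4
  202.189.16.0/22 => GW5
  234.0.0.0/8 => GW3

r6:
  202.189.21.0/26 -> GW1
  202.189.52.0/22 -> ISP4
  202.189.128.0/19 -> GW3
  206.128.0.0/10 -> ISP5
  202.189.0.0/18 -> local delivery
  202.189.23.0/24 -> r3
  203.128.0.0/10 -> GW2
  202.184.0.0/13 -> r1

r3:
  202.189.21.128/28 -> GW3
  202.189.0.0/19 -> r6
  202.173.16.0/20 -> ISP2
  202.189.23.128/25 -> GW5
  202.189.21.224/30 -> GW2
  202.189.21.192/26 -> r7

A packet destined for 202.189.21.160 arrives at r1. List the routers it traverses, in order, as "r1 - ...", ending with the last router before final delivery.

At r1: longest match for 202.189.21.160 is 202.128.0.0/10 -> r7
At r7: longest match for 202.189.21.160 is 202.189.16.0/21 -> r3
At r3: longest match for 202.189.21.160 is 202.189.0.0/19 -> r6
At r6: longest match for 202.189.21.160 is 202.189.0.0/18 -> local delivery

r1 - r7 - r3 - r6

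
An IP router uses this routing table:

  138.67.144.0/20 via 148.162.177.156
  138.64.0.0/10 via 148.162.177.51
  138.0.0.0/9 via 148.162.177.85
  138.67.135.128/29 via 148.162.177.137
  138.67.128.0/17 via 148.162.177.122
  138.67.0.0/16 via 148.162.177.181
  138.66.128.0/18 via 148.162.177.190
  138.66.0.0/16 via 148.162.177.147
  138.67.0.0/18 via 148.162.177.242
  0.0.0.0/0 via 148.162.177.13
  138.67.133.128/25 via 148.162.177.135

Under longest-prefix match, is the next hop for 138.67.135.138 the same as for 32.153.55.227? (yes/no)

138.67.135.138: longest match 138.67.128.0/17 -> 148.162.177.122
32.153.55.227: longest match 0.0.0.0/0 -> 148.162.177.13

no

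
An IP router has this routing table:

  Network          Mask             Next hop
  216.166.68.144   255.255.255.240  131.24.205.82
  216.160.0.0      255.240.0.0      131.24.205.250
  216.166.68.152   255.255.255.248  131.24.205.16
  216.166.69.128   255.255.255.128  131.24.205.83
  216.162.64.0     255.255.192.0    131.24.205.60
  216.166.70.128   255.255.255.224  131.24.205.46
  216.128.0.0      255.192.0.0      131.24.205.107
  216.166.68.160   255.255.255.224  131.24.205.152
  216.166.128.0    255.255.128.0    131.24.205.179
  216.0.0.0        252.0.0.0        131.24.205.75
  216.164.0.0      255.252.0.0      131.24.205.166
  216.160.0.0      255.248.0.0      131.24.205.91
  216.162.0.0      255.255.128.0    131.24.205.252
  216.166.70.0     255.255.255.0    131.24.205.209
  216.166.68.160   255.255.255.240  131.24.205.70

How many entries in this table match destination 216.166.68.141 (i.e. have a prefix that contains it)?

Prefixes containing 216.166.68.141:
  216.0.0.0/6 (216.0.0.0 - 219.255.255.255)
  216.128.0.0/10 (216.128.0.0 - 216.191.255.255)
  216.160.0.0/12 (216.160.0.0 - 216.175.255.255)
  216.160.0.0/13 (216.160.0.0 - 216.167.255.255)
  216.164.0.0/14 (216.164.0.0 - 216.167.255.255)
Total matching entries: 5.

5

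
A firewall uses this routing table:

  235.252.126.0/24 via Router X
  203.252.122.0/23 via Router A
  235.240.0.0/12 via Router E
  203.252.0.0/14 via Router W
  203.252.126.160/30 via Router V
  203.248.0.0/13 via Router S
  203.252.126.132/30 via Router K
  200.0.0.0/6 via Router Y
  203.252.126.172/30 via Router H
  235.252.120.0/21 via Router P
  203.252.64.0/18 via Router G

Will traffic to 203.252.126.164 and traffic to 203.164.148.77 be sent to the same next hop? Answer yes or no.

no

203.252.126.164: longest match 203.252.64.0/18 -> Router G
203.164.148.77: longest match 200.0.0.0/6 -> Router Y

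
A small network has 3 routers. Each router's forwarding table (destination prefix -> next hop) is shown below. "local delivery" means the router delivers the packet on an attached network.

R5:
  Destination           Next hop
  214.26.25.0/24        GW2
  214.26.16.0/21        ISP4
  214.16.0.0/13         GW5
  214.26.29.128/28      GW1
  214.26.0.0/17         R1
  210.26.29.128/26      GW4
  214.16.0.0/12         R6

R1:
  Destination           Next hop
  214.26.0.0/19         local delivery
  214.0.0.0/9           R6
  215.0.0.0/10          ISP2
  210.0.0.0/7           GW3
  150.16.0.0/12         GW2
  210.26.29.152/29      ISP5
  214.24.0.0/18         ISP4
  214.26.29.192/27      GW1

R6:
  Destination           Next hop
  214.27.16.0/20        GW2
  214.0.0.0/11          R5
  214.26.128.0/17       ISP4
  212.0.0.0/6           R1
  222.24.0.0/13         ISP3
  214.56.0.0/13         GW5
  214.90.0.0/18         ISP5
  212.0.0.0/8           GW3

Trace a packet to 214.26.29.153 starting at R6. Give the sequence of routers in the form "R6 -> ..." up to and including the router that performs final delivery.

R6 -> R5 -> R1

At R6: longest match for 214.26.29.153 is 214.0.0.0/11 -> R5
At R5: longest match for 214.26.29.153 is 214.26.0.0/17 -> R1
At R1: longest match for 214.26.29.153 is 214.26.0.0/19 -> local delivery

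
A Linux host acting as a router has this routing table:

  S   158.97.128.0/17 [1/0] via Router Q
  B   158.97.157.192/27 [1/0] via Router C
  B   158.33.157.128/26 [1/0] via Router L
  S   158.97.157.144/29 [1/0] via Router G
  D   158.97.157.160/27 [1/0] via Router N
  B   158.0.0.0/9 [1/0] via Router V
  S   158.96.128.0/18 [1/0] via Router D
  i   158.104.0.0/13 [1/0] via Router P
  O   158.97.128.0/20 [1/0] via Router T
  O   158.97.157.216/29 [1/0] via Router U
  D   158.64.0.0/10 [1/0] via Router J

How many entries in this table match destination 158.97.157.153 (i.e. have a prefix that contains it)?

3

Prefixes containing 158.97.157.153:
  158.0.0.0/9 (158.0.0.0 - 158.127.255.255)
  158.64.0.0/10 (158.64.0.0 - 158.127.255.255)
  158.97.128.0/17 (158.97.128.0 - 158.97.255.255)
Total matching entries: 3.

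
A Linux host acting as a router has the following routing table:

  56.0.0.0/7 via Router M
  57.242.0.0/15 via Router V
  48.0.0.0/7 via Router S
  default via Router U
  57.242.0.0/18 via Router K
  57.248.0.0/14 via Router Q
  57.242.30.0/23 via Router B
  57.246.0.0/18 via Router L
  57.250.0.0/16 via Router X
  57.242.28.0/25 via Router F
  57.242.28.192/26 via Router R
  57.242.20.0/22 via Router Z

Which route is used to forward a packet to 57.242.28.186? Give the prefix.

Entries matching 57.242.28.186:
  0.0.0.0/0 (default, matches everything)
  56.0.0.0/7 (56.0.0.0 - 57.255.255.255)
  57.242.0.0/15 (57.242.0.0 - 57.243.255.255)
  57.242.0.0/18 (57.242.0.0 - 57.242.63.255)
Most specific is 57.242.0.0/18.

57.242.0.0/18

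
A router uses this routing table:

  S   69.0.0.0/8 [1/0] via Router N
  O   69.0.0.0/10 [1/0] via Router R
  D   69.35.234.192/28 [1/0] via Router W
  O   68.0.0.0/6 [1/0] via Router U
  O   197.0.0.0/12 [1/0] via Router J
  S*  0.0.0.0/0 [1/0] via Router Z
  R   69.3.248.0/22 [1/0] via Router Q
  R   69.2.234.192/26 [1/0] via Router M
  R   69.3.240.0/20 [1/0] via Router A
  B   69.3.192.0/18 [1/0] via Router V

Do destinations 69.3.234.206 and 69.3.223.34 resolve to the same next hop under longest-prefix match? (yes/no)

69.3.234.206: longest match 69.3.192.0/18 -> Router V
69.3.223.34: longest match 69.3.192.0/18 -> Router V

yes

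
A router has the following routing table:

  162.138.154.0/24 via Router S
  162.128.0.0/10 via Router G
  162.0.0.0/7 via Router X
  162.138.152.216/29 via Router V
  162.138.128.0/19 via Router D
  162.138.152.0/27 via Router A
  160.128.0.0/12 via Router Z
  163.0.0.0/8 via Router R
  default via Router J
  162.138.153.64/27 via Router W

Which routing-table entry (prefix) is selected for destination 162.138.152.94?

Entries matching 162.138.152.94:
  0.0.0.0/0 (default, matches everything)
  162.0.0.0/7 (162.0.0.0 - 163.255.255.255)
  162.128.0.0/10 (162.128.0.0 - 162.191.255.255)
  162.138.128.0/19 (162.138.128.0 - 162.138.159.255)
Most specific is 162.138.128.0/19.

162.138.128.0/19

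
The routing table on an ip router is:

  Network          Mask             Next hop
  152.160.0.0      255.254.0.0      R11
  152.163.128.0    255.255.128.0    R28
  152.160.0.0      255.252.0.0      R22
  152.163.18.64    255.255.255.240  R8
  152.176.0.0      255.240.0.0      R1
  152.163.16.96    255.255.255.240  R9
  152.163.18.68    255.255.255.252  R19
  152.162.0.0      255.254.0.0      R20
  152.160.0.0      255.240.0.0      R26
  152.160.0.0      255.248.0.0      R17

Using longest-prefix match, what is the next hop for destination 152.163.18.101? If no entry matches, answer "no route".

R20

Routes whose prefix contains 152.163.18.101:
  152.160.0.0/12 (152.160.0.0 - 152.175.255.255) -> R26
  152.160.0.0/13 (152.160.0.0 - 152.167.255.255) -> R17
  152.160.0.0/14 (152.160.0.0 - 152.163.255.255) -> R22
  152.162.0.0/15 (152.162.0.0 - 152.163.255.255) -> R20
More-specific entries that do NOT match:
  152.163.18.68/30 (152.163.18.68 - 152.163.18.71) does not contain 152.163.18.101
  152.163.18.64/28 (152.163.18.64 - 152.163.18.79) does not contain 152.163.18.101
  152.163.16.96/28 (152.163.16.96 - 152.163.16.111) does not contain 152.163.18.101
  152.163.128.0/17 (152.163.128.0 - 152.163.255.255) does not contain 152.163.18.101
Longest matching prefix is /15 -> next hop R20.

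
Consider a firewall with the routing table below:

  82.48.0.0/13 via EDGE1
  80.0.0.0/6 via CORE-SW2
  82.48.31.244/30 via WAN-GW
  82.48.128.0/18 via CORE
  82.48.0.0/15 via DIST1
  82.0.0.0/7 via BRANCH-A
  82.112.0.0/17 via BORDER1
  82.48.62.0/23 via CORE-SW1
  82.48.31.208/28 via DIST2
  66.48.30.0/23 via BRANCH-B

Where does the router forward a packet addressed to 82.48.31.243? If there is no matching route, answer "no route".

DIST1

Routes whose prefix contains 82.48.31.243:
  80.0.0.0/6 (80.0.0.0 - 83.255.255.255) -> CORE-SW2
  82.0.0.0/7 (82.0.0.0 - 83.255.255.255) -> BRANCH-A
  82.48.0.0/13 (82.48.0.0 - 82.55.255.255) -> EDGE1
  82.48.0.0/15 (82.48.0.0 - 82.49.255.255) -> DIST1
More-specific entries that do NOT match:
  82.48.31.244/30 (82.48.31.244 - 82.48.31.247) does not contain 82.48.31.243
  82.48.31.208/28 (82.48.31.208 - 82.48.31.223) does not contain 82.48.31.243
  82.48.62.0/23 (82.48.62.0 - 82.48.63.255) does not contain 82.48.31.243
  66.48.30.0/23 (66.48.30.0 - 66.48.31.255) does not contain 82.48.31.243
  82.48.128.0/18 (82.48.128.0 - 82.48.191.255) does not contain 82.48.31.243
  82.112.0.0/17 (82.112.0.0 - 82.112.127.255) does not contain 82.48.31.243
Longest matching prefix is /15 -> next hop DIST1.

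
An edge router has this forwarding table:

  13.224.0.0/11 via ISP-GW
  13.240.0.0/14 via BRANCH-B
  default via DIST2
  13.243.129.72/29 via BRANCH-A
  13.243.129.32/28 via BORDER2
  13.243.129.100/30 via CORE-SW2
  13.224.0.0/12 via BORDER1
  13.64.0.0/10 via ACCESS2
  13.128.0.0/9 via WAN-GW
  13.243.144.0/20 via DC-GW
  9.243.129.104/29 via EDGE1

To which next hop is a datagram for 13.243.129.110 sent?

BRANCH-B

Routes whose prefix contains 13.243.129.110:
  0.0.0.0/0 (default, matches everything) -> DIST2
  13.128.0.0/9 (13.128.0.0 - 13.255.255.255) -> WAN-GW
  13.224.0.0/11 (13.224.0.0 - 13.255.255.255) -> ISP-GW
  13.240.0.0/14 (13.240.0.0 - 13.243.255.255) -> BRANCH-B
More-specific entries that do NOT match:
  13.243.129.100/30 (13.243.129.100 - 13.243.129.103) does not contain 13.243.129.110
  13.243.129.72/29 (13.243.129.72 - 13.243.129.79) does not contain 13.243.129.110
  9.243.129.104/29 (9.243.129.104 - 9.243.129.111) does not contain 13.243.129.110
  13.243.129.32/28 (13.243.129.32 - 13.243.129.47) does not contain 13.243.129.110
  13.243.144.0/20 (13.243.144.0 - 13.243.159.255) does not contain 13.243.129.110
Longest matching prefix is /14 -> next hop BRANCH-B.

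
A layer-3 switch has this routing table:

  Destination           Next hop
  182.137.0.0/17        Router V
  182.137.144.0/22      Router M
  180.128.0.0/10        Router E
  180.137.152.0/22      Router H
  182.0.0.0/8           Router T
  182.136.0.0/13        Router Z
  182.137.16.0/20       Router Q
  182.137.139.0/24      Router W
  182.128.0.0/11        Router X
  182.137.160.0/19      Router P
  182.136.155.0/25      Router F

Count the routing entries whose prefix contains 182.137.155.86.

3

Prefixes containing 182.137.155.86:
  182.0.0.0/8 (182.0.0.0 - 182.255.255.255)
  182.128.0.0/11 (182.128.0.0 - 182.159.255.255)
  182.136.0.0/13 (182.136.0.0 - 182.143.255.255)
Total matching entries: 3.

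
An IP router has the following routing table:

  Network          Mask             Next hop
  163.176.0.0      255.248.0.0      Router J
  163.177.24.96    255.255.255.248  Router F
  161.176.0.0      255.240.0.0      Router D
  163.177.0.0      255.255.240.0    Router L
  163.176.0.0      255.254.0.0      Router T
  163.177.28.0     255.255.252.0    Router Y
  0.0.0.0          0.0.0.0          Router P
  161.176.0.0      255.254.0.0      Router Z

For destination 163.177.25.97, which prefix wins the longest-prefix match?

Entries matching 163.177.25.97:
  0.0.0.0/0 (default, matches everything)
  163.176.0.0/13 (163.176.0.0 - 163.183.255.255)
  163.176.0.0/15 (163.176.0.0 - 163.177.255.255)
Most specific is 163.176.0.0/15.

163.176.0.0/15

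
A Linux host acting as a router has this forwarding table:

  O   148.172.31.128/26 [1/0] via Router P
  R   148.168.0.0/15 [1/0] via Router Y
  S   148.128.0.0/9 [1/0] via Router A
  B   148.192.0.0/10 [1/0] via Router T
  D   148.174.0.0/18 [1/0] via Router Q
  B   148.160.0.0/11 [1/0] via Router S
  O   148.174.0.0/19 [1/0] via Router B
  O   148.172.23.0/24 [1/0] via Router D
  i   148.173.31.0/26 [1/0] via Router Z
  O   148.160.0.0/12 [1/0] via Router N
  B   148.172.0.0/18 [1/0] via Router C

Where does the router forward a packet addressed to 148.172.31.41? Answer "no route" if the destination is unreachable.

Routes whose prefix contains 148.172.31.41:
  148.128.0.0/9 (148.128.0.0 - 148.255.255.255) -> Router A
  148.160.0.0/11 (148.160.0.0 - 148.191.255.255) -> Router S
  148.160.0.0/12 (148.160.0.0 - 148.175.255.255) -> Router N
  148.172.0.0/18 (148.172.0.0 - 148.172.63.255) -> Router C
More-specific entries that do NOT match:
  148.172.31.128/26 (148.172.31.128 - 148.172.31.191) does not contain 148.172.31.41
  148.173.31.0/26 (148.173.31.0 - 148.173.31.63) does not contain 148.172.31.41
  148.172.23.0/24 (148.172.23.0 - 148.172.23.255) does not contain 148.172.31.41
  148.174.0.0/19 (148.174.0.0 - 148.174.31.255) does not contain 148.172.31.41
Longest matching prefix is /18 -> next hop Router C.

Router C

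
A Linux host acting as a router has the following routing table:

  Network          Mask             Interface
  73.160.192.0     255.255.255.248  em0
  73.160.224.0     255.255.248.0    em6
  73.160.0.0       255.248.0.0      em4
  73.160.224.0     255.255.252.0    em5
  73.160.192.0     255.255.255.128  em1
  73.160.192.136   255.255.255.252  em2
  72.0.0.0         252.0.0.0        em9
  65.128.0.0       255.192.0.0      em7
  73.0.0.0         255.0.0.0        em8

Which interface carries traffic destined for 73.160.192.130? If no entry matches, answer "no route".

Routes whose prefix contains 73.160.192.130:
  72.0.0.0/6 (72.0.0.0 - 75.255.255.255) -> em9
  73.0.0.0/8 (73.0.0.0 - 73.255.255.255) -> em8
  73.160.0.0/13 (73.160.0.0 - 73.167.255.255) -> em4
More-specific entries that do NOT match:
  73.160.192.136/30 (73.160.192.136 - 73.160.192.139) does not contain 73.160.192.130
  73.160.192.0/29 (73.160.192.0 - 73.160.192.7) does not contain 73.160.192.130
  73.160.192.0/25 (73.160.192.0 - 73.160.192.127) does not contain 73.160.192.130
  73.160.224.0/22 (73.160.224.0 - 73.160.227.255) does not contain 73.160.192.130
  73.160.224.0/21 (73.160.224.0 - 73.160.231.255) does not contain 73.160.192.130
Longest matching prefix is /13 -> interface em4.

em4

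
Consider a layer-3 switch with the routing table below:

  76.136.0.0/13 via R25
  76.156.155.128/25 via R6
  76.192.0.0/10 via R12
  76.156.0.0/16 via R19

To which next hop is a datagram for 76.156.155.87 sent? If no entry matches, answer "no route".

Routes whose prefix contains 76.156.155.87:
  76.156.0.0/16 (76.156.0.0 - 76.156.255.255) -> R19
More-specific entries that do NOT match:
  76.156.155.128/25 (76.156.155.128 - 76.156.155.255) does not contain 76.156.155.87
Longest matching prefix is /16 -> next hop R19.

R19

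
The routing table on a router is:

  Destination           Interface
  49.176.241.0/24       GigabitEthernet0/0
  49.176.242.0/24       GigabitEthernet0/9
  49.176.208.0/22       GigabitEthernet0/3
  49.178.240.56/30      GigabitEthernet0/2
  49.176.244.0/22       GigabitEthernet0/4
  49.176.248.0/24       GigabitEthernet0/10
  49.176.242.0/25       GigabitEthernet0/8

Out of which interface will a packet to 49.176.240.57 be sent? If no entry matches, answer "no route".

No entry's prefix contains 49.176.240.57; there is no default route.

no route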